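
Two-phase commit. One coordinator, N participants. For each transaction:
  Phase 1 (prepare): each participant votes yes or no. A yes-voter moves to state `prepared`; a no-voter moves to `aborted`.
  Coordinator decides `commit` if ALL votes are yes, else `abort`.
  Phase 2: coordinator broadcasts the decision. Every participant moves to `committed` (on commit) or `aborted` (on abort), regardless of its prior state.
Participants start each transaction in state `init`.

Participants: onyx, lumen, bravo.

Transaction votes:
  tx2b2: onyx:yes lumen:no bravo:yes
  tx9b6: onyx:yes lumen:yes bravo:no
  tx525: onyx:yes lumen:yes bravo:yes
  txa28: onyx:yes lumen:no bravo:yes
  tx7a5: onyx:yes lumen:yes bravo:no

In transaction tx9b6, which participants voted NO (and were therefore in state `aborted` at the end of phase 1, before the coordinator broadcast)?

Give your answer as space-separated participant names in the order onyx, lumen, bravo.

Answer: bravo

Derivation:
Txn tx9b6 phase 1: onyx yes -> prepared; lumen yes -> prepared; bravo no -> aborted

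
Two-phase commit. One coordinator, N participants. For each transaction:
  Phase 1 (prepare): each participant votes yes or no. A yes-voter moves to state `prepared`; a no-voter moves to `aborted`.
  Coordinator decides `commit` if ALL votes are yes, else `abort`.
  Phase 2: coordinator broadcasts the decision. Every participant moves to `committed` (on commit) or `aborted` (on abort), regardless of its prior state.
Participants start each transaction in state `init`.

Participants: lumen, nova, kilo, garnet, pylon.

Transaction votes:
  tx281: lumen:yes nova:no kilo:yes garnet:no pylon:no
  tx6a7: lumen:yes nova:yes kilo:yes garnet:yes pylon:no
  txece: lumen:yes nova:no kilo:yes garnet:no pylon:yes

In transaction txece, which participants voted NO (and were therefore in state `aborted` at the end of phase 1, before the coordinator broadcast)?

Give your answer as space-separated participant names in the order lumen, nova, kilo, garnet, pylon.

Answer: nova garnet

Derivation:
Txn txece phase 1: lumen yes -> prepared; nova no -> aborted; kilo yes -> prepared; garnet no -> aborted; pylon yes -> prepared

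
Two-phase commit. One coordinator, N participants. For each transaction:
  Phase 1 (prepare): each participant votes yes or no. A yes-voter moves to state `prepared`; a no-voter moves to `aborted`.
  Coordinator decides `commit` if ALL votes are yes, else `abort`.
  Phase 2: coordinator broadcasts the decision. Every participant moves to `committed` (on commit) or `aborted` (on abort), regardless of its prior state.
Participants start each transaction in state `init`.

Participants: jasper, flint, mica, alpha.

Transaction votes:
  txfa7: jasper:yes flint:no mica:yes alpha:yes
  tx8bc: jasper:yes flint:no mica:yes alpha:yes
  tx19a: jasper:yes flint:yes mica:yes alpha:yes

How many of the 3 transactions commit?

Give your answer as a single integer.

Answer: 1

Derivation:
txfa7: no from flint -> abort (commits=0)
tx8bc: no from flint -> abort (commits=0)
tx19a: all yes -> commit (commits=1)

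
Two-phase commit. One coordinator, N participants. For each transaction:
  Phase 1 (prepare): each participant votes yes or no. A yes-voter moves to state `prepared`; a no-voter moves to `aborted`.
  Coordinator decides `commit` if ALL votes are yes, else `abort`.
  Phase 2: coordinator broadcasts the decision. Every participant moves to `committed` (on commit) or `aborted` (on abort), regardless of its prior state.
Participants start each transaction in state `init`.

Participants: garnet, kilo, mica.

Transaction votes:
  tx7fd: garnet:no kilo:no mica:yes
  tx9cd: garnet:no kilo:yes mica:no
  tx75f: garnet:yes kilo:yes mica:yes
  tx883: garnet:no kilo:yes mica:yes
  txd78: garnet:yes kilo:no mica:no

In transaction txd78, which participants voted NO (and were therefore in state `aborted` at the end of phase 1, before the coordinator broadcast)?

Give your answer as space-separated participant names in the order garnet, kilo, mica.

Txn txd78 phase 1: garnet yes -> prepared; kilo no -> aborted; mica no -> aborted

Answer: kilo mica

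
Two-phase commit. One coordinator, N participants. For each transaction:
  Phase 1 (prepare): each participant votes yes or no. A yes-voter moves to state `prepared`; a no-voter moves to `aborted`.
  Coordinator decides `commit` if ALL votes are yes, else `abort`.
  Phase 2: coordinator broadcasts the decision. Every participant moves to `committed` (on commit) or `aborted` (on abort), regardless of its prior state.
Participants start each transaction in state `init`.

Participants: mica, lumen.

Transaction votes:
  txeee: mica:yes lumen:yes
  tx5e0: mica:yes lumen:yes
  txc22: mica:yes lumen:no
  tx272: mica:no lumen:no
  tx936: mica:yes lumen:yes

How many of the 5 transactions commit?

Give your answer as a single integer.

Answer: 3

Derivation:
txeee: all yes -> commit (commits=1)
tx5e0: all yes -> commit (commits=2)
txc22: no from lumen -> abort (commits=2)
tx272: no from mica, lumen -> abort (commits=2)
tx936: all yes -> commit (commits=3)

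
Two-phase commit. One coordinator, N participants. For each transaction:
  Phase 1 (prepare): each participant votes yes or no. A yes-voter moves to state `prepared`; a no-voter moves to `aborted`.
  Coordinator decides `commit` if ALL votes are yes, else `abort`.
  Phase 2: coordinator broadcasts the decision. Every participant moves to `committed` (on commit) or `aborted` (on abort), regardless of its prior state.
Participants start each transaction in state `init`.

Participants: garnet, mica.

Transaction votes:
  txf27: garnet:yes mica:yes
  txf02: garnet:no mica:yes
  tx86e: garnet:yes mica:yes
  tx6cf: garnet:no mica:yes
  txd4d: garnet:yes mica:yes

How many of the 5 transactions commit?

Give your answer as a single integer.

Answer: 3

Derivation:
txf27: all yes -> commit (commits=1)
txf02: no from garnet -> abort (commits=1)
tx86e: all yes -> commit (commits=2)
tx6cf: no from garnet -> abort (commits=2)
txd4d: all yes -> commit (commits=3)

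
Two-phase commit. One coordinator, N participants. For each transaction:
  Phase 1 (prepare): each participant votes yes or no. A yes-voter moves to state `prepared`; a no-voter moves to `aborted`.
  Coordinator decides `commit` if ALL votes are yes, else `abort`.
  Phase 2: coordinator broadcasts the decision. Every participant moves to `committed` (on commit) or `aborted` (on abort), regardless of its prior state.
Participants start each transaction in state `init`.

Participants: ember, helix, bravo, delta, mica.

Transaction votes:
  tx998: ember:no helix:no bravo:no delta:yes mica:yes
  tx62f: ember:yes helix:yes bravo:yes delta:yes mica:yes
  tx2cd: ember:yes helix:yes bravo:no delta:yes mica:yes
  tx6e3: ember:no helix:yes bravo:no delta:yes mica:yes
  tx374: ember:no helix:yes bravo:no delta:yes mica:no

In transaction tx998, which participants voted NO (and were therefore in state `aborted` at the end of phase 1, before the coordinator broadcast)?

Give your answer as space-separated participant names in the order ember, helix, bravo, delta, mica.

Answer: ember helix bravo

Derivation:
Txn tx998 phase 1: ember no -> aborted; helix no -> aborted; bravo no -> aborted; delta yes -> prepared; mica yes -> prepared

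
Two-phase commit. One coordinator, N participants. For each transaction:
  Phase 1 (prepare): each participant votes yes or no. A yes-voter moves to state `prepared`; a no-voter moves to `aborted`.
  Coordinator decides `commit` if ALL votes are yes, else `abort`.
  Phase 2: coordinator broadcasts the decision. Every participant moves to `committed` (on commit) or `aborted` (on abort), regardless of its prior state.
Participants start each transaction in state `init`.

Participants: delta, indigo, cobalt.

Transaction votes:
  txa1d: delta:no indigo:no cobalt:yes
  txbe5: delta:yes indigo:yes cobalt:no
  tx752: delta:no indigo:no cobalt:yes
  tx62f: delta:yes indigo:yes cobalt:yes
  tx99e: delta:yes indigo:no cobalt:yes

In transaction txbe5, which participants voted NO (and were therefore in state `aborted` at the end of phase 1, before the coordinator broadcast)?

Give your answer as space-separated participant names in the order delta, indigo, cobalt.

Txn txbe5 phase 1: delta yes -> prepared; indigo yes -> prepared; cobalt no -> aborted

Answer: cobalt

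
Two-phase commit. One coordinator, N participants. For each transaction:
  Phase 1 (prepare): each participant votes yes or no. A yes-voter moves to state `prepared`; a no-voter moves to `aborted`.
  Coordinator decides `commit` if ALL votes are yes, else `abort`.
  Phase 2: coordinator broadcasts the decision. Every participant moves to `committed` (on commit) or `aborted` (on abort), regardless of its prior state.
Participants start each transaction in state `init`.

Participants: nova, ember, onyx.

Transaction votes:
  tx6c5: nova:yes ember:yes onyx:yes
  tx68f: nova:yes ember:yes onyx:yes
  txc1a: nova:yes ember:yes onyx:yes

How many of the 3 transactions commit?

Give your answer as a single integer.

tx6c5: all yes -> commit (commits=1)
tx68f: all yes -> commit (commits=2)
txc1a: all yes -> commit (commits=3)

Answer: 3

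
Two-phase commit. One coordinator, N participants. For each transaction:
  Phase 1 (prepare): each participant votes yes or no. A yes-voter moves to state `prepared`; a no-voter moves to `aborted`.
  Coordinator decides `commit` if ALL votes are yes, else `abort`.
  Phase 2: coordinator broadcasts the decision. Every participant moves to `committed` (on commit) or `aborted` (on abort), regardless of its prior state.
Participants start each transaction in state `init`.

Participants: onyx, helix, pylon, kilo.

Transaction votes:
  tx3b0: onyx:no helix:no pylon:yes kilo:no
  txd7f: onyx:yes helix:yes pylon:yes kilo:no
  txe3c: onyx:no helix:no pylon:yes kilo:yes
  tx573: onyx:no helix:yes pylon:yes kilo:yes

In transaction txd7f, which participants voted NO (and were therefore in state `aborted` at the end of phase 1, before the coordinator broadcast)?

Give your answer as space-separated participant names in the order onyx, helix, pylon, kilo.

Answer: kilo

Derivation:
Txn txd7f phase 1: onyx yes -> prepared; helix yes -> prepared; pylon yes -> prepared; kilo no -> aborted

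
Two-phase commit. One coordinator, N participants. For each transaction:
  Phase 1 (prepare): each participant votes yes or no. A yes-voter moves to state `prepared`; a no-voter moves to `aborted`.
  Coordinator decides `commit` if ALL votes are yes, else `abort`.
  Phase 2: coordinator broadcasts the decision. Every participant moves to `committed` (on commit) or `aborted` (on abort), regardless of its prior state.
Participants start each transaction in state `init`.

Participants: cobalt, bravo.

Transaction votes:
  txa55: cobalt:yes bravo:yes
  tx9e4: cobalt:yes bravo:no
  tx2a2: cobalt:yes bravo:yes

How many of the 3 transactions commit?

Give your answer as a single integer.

Answer: 2

Derivation:
txa55: all yes -> commit (commits=1)
tx9e4: no from bravo -> abort (commits=1)
tx2a2: all yes -> commit (commits=2)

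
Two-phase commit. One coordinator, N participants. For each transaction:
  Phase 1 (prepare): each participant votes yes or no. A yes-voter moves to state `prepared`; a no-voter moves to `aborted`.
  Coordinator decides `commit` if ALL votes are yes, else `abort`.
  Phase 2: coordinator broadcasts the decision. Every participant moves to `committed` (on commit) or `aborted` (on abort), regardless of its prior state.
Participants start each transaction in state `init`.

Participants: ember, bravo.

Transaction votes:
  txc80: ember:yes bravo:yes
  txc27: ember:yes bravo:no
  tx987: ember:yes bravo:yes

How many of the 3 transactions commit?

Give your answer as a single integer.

Answer: 2

Derivation:
txc80: all yes -> commit (commits=1)
txc27: no from bravo -> abort (commits=1)
tx987: all yes -> commit (commits=2)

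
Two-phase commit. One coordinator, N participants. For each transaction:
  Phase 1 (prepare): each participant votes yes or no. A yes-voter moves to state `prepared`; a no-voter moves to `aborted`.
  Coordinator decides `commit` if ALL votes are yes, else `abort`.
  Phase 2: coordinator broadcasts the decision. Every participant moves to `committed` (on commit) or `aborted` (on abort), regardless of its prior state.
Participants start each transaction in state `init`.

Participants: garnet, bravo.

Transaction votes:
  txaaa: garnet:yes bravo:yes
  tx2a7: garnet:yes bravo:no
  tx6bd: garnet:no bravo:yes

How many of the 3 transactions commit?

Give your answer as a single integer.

txaaa: all yes -> commit (commits=1)
tx2a7: no from bravo -> abort (commits=1)
tx6bd: no from garnet -> abort (commits=1)

Answer: 1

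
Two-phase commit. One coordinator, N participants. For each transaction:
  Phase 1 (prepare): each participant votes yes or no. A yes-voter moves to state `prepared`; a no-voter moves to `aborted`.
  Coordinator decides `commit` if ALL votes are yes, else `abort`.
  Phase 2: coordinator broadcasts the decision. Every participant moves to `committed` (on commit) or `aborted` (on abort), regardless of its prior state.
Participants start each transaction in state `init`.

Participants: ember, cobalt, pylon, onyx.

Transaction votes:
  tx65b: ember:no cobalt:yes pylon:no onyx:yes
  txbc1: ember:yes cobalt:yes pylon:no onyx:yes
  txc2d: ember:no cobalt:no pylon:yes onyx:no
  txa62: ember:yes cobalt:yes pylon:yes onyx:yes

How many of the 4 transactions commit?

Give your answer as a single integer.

tx65b: no from ember, pylon -> abort (commits=0)
txbc1: no from pylon -> abort (commits=0)
txc2d: no from ember, cobalt, onyx -> abort (commits=0)
txa62: all yes -> commit (commits=1)

Answer: 1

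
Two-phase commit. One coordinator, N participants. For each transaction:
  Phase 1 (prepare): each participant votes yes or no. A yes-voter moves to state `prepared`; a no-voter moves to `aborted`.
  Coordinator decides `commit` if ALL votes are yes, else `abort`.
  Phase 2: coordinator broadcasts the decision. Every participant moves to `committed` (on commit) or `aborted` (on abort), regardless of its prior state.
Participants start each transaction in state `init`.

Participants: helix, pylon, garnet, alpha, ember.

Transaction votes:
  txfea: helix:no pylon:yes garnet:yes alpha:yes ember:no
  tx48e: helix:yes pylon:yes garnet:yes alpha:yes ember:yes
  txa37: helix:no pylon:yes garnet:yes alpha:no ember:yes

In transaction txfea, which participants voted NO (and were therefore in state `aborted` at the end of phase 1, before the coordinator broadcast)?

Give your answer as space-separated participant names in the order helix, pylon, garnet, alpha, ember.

Txn txfea phase 1: helix no -> aborted; pylon yes -> prepared; garnet yes -> prepared; alpha yes -> prepared; ember no -> aborted

Answer: helix ember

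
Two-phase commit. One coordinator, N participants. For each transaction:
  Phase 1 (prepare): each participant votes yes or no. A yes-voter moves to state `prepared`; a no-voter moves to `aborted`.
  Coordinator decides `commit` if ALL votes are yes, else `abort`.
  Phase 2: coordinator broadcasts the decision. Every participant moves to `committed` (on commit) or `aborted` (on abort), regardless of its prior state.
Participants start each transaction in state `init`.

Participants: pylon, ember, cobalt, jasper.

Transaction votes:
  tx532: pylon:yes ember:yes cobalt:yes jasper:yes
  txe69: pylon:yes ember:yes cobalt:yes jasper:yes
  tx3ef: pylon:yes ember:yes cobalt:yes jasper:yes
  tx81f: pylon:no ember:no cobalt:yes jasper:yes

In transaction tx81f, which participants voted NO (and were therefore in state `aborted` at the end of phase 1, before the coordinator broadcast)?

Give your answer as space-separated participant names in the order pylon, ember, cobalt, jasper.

Answer: pylon ember

Derivation:
Txn tx81f phase 1: pylon no -> aborted; ember no -> aborted; cobalt yes -> prepared; jasper yes -> prepared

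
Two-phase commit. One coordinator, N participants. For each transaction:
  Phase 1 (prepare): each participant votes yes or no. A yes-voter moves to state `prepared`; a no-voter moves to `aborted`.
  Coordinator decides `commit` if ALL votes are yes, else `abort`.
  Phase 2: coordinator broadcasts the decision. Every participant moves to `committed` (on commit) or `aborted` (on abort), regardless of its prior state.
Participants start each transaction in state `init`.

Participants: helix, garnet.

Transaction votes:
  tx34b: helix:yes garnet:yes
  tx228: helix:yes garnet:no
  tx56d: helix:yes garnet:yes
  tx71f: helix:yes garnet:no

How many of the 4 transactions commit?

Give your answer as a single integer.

Answer: 2

Derivation:
tx34b: all yes -> commit (commits=1)
tx228: no from garnet -> abort (commits=1)
tx56d: all yes -> commit (commits=2)
tx71f: no from garnet -> abort (commits=2)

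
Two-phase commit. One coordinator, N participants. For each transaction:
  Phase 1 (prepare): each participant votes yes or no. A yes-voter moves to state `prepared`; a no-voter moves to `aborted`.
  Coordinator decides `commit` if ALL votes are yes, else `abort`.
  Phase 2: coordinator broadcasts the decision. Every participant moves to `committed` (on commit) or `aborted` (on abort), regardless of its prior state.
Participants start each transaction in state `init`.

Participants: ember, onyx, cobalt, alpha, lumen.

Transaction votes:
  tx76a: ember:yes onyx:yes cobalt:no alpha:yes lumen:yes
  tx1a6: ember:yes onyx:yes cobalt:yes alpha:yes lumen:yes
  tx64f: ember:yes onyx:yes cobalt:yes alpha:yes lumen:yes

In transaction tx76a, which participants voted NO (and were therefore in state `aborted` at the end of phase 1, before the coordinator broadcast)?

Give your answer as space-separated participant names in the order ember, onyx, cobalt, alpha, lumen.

Txn tx76a phase 1: ember yes -> prepared; onyx yes -> prepared; cobalt no -> aborted; alpha yes -> prepared; lumen yes -> prepared

Answer: cobalt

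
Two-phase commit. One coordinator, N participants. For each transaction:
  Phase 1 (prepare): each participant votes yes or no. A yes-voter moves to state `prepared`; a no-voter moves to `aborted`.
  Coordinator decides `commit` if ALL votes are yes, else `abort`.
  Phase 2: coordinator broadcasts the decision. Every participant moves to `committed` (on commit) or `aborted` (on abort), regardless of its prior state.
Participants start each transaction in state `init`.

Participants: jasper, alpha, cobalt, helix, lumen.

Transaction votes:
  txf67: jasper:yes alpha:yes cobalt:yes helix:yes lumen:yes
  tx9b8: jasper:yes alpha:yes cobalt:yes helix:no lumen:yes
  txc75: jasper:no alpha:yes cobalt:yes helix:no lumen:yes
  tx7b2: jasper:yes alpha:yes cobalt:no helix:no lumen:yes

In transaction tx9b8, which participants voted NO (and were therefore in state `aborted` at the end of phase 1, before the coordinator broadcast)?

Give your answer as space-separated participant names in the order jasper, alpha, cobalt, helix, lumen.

Txn tx9b8 phase 1: jasper yes -> prepared; alpha yes -> prepared; cobalt yes -> prepared; helix no -> aborted; lumen yes -> prepared

Answer: helix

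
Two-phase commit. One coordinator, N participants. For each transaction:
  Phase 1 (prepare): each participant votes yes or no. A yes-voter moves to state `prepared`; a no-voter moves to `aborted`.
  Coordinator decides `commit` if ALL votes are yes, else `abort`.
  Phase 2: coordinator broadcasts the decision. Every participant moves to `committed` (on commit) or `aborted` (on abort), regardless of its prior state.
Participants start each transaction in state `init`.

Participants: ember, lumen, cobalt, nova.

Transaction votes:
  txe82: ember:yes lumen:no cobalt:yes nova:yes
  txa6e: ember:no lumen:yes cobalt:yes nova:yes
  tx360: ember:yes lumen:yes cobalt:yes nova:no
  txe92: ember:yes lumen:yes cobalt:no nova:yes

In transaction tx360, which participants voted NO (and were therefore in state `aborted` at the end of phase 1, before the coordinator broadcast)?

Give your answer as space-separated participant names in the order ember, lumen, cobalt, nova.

Txn tx360 phase 1: ember yes -> prepared; lumen yes -> prepared; cobalt yes -> prepared; nova no -> aborted

Answer: nova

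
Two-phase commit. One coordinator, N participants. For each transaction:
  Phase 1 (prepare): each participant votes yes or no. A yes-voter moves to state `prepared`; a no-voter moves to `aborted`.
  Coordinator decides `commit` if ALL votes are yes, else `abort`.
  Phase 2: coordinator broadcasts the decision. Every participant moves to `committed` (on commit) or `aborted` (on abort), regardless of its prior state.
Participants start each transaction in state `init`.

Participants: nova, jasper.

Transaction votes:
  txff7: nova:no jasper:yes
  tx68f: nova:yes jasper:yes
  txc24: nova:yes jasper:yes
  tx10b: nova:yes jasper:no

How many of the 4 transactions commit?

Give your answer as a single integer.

txff7: no from nova -> abort (commits=0)
tx68f: all yes -> commit (commits=1)
txc24: all yes -> commit (commits=2)
tx10b: no from jasper -> abort (commits=2)

Answer: 2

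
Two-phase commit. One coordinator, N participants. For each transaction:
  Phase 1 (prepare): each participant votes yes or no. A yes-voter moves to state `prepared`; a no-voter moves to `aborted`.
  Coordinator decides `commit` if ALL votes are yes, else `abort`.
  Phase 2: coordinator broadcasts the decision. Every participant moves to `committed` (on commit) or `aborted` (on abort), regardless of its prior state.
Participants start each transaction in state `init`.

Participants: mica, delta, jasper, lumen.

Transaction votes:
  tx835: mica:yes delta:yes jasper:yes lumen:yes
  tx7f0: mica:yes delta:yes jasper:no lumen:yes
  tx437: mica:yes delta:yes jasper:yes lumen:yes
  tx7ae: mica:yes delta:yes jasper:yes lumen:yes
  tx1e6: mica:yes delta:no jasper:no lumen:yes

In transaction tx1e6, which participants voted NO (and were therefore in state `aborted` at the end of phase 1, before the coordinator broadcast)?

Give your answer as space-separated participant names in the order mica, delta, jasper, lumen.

Txn tx1e6 phase 1: mica yes -> prepared; delta no -> aborted; jasper no -> aborted; lumen yes -> prepared

Answer: delta jasper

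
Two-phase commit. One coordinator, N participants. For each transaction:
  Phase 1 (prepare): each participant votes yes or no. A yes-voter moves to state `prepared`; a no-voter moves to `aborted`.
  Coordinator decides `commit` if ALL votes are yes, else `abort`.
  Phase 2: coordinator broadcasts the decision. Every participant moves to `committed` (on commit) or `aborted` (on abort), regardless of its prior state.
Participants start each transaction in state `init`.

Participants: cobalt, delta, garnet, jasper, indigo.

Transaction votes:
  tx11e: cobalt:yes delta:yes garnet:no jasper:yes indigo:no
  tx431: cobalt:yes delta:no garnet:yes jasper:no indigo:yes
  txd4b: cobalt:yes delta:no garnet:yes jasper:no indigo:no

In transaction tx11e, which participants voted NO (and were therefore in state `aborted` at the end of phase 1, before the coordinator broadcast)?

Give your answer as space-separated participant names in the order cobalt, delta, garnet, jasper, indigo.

Answer: garnet indigo

Derivation:
Txn tx11e phase 1: cobalt yes -> prepared; delta yes -> prepared; garnet no -> aborted; jasper yes -> prepared; indigo no -> aborted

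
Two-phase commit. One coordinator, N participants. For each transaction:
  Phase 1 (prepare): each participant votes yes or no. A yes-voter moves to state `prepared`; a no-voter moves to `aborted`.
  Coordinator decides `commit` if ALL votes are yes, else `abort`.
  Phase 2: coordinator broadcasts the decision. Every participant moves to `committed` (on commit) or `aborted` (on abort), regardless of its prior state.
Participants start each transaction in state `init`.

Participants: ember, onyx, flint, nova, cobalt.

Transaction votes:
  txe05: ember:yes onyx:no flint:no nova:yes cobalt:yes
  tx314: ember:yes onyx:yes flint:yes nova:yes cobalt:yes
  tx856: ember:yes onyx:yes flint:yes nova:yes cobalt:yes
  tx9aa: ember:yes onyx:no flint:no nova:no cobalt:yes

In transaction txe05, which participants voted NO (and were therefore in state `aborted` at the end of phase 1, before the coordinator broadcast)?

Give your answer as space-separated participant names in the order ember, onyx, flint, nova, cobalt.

Answer: onyx flint

Derivation:
Txn txe05 phase 1: ember yes -> prepared; onyx no -> aborted; flint no -> aborted; nova yes -> prepared; cobalt yes -> prepared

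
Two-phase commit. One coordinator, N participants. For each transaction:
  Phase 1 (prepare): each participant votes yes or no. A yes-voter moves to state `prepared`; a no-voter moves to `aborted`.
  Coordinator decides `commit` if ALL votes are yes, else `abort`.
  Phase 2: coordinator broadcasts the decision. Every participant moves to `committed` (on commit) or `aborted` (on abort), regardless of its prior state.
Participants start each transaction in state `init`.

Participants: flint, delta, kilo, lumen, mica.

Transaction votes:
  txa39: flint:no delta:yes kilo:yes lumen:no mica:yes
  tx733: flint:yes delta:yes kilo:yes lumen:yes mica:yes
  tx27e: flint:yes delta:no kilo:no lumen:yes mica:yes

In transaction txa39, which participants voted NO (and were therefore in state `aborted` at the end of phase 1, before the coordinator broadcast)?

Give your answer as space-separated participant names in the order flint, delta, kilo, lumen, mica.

Txn txa39 phase 1: flint no -> aborted; delta yes -> prepared; kilo yes -> prepared; lumen no -> aborted; mica yes -> prepared

Answer: flint lumen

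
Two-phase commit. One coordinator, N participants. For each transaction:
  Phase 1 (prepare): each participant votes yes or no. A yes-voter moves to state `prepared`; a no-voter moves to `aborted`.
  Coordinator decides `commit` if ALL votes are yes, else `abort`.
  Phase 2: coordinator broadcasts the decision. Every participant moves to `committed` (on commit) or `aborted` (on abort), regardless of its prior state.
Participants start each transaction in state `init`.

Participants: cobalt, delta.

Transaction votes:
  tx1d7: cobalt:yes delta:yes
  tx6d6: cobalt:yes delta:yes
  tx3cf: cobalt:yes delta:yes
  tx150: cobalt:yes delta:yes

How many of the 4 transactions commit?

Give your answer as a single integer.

tx1d7: all yes -> commit (commits=1)
tx6d6: all yes -> commit (commits=2)
tx3cf: all yes -> commit (commits=3)
tx150: all yes -> commit (commits=4)

Answer: 4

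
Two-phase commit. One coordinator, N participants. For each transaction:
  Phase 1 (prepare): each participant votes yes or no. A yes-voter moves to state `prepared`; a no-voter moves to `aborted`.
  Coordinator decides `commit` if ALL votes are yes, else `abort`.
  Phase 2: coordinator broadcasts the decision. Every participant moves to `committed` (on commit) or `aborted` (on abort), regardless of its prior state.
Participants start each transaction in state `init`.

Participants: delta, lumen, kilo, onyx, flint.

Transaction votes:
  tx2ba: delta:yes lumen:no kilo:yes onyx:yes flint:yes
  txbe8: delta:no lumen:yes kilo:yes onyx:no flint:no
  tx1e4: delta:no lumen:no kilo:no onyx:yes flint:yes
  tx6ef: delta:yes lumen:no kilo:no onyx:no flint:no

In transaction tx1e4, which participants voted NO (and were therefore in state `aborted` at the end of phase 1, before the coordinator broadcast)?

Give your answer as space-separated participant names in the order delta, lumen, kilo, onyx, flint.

Answer: delta lumen kilo

Derivation:
Txn tx1e4 phase 1: delta no -> aborted; lumen no -> aborted; kilo no -> aborted; onyx yes -> prepared; flint yes -> prepared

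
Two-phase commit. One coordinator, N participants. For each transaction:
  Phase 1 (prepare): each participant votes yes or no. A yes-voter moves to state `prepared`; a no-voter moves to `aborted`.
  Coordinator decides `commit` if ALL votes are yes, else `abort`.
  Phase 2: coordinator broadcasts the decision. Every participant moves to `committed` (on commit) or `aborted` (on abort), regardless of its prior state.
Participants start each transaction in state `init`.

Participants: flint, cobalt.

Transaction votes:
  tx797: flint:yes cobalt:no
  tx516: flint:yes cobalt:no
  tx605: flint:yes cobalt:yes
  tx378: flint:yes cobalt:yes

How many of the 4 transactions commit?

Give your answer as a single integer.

tx797: no from cobalt -> abort (commits=0)
tx516: no from cobalt -> abort (commits=0)
tx605: all yes -> commit (commits=1)
tx378: all yes -> commit (commits=2)

Answer: 2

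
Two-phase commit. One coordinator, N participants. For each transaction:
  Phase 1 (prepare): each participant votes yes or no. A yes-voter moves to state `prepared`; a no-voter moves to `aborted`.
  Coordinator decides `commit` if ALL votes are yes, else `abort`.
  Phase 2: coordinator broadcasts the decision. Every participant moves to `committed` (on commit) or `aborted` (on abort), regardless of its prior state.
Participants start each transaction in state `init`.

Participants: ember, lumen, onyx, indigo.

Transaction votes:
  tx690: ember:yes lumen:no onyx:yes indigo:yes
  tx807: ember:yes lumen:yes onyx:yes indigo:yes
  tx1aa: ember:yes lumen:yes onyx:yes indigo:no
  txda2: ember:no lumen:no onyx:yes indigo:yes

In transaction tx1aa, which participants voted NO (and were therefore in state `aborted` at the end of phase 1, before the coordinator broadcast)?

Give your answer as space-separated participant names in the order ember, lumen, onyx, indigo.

Txn tx1aa phase 1: ember yes -> prepared; lumen yes -> prepared; onyx yes -> prepared; indigo no -> aborted

Answer: indigo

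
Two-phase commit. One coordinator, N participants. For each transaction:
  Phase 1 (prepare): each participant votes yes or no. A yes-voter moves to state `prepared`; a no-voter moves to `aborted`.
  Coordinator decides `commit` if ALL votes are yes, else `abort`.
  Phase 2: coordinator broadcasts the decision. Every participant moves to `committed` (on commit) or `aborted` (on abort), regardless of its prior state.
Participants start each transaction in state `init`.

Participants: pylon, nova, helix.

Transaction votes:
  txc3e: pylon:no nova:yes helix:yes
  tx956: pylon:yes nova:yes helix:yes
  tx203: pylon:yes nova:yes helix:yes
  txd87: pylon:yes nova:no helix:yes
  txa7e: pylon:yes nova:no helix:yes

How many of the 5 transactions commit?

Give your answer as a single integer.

Answer: 2

Derivation:
txc3e: no from pylon -> abort (commits=0)
tx956: all yes -> commit (commits=1)
tx203: all yes -> commit (commits=2)
txd87: no from nova -> abort (commits=2)
txa7e: no from nova -> abort (commits=2)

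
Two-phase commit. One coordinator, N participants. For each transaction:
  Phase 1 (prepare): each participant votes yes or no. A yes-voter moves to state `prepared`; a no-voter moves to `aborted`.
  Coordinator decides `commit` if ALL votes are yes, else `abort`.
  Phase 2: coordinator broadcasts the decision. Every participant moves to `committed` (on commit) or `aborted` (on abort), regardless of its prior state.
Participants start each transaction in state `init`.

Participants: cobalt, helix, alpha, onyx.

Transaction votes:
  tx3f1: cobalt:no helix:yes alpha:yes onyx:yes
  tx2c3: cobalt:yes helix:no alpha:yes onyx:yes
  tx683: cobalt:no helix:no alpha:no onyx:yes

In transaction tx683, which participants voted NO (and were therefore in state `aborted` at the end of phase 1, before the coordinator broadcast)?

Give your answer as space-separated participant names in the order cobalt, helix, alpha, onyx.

Answer: cobalt helix alpha

Derivation:
Txn tx683 phase 1: cobalt no -> aborted; helix no -> aborted; alpha no -> aborted; onyx yes -> prepared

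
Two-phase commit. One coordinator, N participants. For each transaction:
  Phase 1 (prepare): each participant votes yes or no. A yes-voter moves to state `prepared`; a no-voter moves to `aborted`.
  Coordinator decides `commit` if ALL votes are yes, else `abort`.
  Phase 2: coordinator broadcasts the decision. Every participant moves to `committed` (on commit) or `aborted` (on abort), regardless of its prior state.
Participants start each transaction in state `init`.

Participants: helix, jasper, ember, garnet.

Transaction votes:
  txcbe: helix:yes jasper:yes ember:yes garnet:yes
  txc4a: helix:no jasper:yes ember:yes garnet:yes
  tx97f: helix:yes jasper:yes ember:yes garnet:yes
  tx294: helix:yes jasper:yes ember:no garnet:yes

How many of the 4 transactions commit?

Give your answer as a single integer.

Answer: 2

Derivation:
txcbe: all yes -> commit (commits=1)
txc4a: no from helix -> abort (commits=1)
tx97f: all yes -> commit (commits=2)
tx294: no from ember -> abort (commits=2)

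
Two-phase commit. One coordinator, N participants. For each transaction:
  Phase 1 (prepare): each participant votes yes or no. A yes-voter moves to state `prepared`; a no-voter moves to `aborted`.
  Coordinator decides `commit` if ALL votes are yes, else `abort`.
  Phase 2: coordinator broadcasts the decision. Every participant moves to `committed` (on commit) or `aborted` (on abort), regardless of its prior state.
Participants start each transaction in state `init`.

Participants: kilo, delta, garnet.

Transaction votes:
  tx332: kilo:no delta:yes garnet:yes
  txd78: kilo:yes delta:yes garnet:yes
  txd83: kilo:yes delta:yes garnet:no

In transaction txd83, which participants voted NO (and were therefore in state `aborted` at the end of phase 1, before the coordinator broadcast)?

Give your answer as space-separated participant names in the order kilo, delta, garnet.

Answer: garnet

Derivation:
Txn txd83 phase 1: kilo yes -> prepared; delta yes -> prepared; garnet no -> aborted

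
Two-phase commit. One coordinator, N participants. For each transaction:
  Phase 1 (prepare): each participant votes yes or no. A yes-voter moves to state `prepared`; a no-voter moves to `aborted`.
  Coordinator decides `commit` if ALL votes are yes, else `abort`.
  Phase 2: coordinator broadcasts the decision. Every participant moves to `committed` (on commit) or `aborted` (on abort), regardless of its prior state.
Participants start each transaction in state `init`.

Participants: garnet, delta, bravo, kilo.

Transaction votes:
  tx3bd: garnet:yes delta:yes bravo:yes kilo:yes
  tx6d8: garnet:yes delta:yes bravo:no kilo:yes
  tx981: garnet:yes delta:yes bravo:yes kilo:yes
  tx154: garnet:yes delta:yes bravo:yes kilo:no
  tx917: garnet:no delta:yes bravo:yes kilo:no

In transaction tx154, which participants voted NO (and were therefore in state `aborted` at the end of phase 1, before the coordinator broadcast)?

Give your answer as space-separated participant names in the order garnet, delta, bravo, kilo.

Answer: kilo

Derivation:
Txn tx154 phase 1: garnet yes -> prepared; delta yes -> prepared; bravo yes -> prepared; kilo no -> aborted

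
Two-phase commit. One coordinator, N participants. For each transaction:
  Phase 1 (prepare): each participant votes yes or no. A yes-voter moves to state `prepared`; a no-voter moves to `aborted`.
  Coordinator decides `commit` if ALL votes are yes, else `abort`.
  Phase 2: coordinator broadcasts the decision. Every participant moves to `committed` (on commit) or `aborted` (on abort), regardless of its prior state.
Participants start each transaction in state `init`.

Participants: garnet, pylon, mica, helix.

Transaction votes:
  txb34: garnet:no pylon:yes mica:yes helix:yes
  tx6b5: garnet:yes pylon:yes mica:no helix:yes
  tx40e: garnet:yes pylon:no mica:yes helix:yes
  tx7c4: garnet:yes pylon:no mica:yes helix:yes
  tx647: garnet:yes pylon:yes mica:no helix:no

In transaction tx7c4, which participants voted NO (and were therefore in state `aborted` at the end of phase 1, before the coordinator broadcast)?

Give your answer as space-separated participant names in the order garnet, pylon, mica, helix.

Txn tx7c4 phase 1: garnet yes -> prepared; pylon no -> aborted; mica yes -> prepared; helix yes -> prepared

Answer: pylon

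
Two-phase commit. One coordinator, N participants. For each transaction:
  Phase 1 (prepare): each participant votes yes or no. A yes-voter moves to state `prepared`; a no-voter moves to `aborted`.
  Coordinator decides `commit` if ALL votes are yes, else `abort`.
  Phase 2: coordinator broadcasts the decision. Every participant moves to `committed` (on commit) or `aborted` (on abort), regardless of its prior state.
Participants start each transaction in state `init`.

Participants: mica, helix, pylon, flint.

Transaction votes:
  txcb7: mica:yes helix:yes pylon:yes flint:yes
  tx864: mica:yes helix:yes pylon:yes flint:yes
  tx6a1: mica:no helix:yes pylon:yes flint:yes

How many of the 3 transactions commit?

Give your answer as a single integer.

txcb7: all yes -> commit (commits=1)
tx864: all yes -> commit (commits=2)
tx6a1: no from mica -> abort (commits=2)

Answer: 2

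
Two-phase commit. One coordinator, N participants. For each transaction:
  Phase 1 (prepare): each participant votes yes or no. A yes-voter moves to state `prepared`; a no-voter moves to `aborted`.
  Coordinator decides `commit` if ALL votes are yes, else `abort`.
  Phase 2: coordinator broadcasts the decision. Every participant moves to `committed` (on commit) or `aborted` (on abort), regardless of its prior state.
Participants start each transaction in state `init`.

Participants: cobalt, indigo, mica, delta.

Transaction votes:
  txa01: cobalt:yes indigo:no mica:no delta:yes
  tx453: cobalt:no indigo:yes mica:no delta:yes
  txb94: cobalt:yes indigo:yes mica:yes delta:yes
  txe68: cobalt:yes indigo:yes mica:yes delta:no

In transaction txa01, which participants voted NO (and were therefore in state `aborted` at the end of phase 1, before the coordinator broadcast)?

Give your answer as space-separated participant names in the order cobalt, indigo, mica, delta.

Txn txa01 phase 1: cobalt yes -> prepared; indigo no -> aborted; mica no -> aborted; delta yes -> prepared

Answer: indigo mica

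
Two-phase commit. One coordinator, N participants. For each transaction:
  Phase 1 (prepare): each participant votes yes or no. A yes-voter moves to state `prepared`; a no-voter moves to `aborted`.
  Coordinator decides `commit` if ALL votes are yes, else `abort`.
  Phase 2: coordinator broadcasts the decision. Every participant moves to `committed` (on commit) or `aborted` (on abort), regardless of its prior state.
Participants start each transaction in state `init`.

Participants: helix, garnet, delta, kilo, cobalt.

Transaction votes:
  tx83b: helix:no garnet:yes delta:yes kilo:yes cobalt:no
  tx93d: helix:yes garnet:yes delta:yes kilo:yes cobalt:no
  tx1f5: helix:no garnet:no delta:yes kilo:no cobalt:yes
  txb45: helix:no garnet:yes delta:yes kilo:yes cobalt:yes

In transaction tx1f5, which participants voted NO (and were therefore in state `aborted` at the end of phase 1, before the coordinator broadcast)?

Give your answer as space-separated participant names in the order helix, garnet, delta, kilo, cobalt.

Answer: helix garnet kilo

Derivation:
Txn tx1f5 phase 1: helix no -> aborted; garnet no -> aborted; delta yes -> prepared; kilo no -> aborted; cobalt yes -> prepared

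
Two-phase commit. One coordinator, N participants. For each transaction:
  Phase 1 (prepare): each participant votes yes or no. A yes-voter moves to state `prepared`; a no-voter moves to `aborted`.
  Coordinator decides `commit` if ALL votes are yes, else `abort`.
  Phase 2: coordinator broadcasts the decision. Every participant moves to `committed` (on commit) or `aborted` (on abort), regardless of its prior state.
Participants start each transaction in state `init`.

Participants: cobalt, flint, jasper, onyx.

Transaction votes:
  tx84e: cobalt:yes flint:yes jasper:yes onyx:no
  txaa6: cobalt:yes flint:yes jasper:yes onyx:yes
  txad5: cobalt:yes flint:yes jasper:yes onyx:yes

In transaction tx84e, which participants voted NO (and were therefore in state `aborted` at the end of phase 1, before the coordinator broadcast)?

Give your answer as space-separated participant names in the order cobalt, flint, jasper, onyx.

Answer: onyx

Derivation:
Txn tx84e phase 1: cobalt yes -> prepared; flint yes -> prepared; jasper yes -> prepared; onyx no -> aborted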